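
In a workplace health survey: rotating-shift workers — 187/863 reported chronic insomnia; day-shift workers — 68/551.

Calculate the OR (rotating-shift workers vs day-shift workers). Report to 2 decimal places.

OR = (187 × 483) / (676 × 68) = 90321/45968 ≈ 1.96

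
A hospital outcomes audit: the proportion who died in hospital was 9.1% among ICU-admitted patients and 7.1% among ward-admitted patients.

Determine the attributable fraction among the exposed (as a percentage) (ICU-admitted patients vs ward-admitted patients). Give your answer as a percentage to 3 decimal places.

AR% = (0.0910 − 0.0710) / 0.0910 = 0.2198 → 21.978%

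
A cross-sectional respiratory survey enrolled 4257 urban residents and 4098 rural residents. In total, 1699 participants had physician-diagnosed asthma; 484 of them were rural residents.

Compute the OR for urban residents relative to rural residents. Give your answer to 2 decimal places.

urban residents with the outcome: 1699 − 484 = 1215
urban residents without the outcome: 4257 − 1215 = 3042
rural residents without the outcome: 4098 − 484 = 3614
OR = (1215 × 3614) / (3042 × 484) = 4391010/1472328 ≈ 2.98

OR ≈ 2.98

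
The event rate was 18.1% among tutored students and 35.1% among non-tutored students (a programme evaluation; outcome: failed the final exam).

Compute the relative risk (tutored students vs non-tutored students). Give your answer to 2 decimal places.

RR = 0.1810 / 0.3510 = 0.52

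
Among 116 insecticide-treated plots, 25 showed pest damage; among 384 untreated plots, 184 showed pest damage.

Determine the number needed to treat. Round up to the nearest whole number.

NNT: 4

risk, insecticide-treated plots = 25/116 = 0.215517
risk, untreated plots = 184/384 = 0.479167
absolute risk difference = 0.263649
1 / 0.263649 = 3.793 → round up → 4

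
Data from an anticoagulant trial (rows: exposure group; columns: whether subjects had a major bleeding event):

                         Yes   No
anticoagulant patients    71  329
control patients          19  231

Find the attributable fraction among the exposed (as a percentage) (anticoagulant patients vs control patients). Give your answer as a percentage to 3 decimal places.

risk, anticoagulant patients = 71/400 = 0.1775
risk, control patients = 19/250 = 0.0760
AR% = (0.1775 − 0.0760) / 0.1775 = 0.5718 → 57.183%

AR% = 57.183%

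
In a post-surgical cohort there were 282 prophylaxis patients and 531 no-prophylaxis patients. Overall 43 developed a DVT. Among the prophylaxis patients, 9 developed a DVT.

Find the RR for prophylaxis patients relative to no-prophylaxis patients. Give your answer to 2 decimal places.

prophylaxis patients without the outcome: 282 − 9 = 273
no-prophylaxis patients with the outcome: 43 − 9 = 34
no-prophylaxis patients without the outcome: 531 − 34 = 497
risk, prophylaxis patients = 9/282 = 0.03191
risk, no-prophylaxis patients = 34/531 = 0.06403
RR = 0.03191 / 0.06403 = 0.50

0.50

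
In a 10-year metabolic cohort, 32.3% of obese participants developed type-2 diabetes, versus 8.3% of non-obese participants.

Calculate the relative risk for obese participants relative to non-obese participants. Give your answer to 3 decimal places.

RR = 0.3230 / 0.0830 = 3.892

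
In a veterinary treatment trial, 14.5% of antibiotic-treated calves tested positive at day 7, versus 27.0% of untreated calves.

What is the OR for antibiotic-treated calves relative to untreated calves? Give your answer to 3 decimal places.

odds, antibiotic-treated calves = 0.1450/0.8550 = 0.1696
odds, untreated calves = 0.2700/0.7300 = 0.3699
OR = 0.1696 / 0.3699 = 0.459

OR = 0.459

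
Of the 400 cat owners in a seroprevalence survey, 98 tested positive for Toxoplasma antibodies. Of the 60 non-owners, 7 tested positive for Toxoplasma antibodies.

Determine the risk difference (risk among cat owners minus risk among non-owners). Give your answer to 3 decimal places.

risk, cat owners = 98/400 = 0.2450
risk, non-owners = 7/60 = 0.1167
risk difference = 0.2450 − 0.1167 = 0.128

RD: 0.128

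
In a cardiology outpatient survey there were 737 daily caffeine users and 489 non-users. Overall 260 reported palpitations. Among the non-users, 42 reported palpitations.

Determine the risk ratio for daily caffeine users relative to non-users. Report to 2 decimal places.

3.44

daily caffeine users with the outcome: 260 − 42 = 218
daily caffeine users without the outcome: 737 − 218 = 519
non-users without the outcome: 489 − 42 = 447
risk, daily caffeine users = 218/737 = 0.2958
risk, non-users = 42/489 = 0.0859
RR = 0.2958 / 0.0859 = 3.44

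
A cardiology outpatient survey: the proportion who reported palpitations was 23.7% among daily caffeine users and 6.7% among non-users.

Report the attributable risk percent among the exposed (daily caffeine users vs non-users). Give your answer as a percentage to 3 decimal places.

AR% = (0.2370 − 0.0670) / 0.2370 = 0.7173 → 71.730%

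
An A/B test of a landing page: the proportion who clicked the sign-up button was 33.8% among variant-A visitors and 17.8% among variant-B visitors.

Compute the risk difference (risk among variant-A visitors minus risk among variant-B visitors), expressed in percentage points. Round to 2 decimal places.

risk difference = 0.3380 − 0.1780 = 0.1600 → 16.00 percentage points

RD: 16.00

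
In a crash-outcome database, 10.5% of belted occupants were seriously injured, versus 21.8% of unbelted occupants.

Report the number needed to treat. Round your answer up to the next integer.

absolute risk difference = 0.113000
1 / 0.113000 = 8.850 → round up → 9

9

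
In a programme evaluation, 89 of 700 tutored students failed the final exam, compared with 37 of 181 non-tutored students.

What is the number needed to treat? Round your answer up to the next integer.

risk, tutored students = 89/700 = 0.127143
risk, non-tutored students = 37/181 = 0.204420
absolute risk difference = 0.077277
1 / 0.077277 = 12.940 → round up → 13

NNT = 13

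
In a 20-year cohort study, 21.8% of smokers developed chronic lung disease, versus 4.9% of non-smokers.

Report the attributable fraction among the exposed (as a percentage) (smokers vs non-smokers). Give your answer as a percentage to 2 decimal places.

AR% = (0.21800 − 0.04900) / 0.21800 = 0.7752 → 77.52%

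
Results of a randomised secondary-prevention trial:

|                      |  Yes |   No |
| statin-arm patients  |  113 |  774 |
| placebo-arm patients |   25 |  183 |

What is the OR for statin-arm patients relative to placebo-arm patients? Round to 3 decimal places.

OR = (113 × 183) / (774 × 25) = 20679/19350 ≈ 1.069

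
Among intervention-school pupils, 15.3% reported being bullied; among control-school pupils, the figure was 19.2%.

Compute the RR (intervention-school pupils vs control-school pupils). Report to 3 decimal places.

RR = 0.1530 / 0.1920 = 0.797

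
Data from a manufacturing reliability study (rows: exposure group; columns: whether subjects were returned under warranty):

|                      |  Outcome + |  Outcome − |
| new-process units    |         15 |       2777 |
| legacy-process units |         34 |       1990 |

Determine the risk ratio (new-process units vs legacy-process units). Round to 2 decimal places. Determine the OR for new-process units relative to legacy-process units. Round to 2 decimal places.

risk, new-process units = 15/2792 = 0.00537
risk, legacy-process units = 34/2024 = 0.01680
RR = 0.00537 / 0.01680 = 0.32
OR = (15 × 1990) / (2777 × 34) = 29850/94418 ≈ 0.32

RR = 0.32; OR = 0.32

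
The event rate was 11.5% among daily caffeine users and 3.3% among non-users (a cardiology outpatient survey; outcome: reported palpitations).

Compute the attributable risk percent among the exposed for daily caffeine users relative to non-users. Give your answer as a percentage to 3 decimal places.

AR% = (0.11500 − 0.03300) / 0.11500 = 0.7130 → 71.304%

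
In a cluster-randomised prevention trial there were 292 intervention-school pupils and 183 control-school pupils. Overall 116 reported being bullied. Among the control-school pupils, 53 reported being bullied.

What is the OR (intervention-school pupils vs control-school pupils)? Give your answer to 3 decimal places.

OR ≈ 0.675

intervention-school pupils with the outcome: 116 − 53 = 63
intervention-school pupils without the outcome: 292 − 63 = 229
control-school pupils without the outcome: 183 − 53 = 130
odds, intervention-school pupils = 63/229 = 0.2751
odds, control-school pupils = 53/130 = 0.4077
OR = 0.2751 / 0.4077 = 0.675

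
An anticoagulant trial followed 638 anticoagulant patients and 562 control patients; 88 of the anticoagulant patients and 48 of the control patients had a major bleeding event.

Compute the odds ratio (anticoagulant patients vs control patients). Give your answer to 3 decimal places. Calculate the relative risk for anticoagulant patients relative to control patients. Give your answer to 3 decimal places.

OR = (88 × 514) / (550 × 48) = 45232/26400 ≈ 1.713
risk, anticoagulant patients = 88/638 = 0.1379
risk, control patients = 48/562 = 0.0854
RR = 0.1379 / 0.0854 = 1.615

OR = 1.713; RR = 1.615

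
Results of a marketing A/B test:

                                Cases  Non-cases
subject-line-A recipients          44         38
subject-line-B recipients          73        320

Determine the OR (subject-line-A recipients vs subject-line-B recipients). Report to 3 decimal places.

OR = 5.076

odds, subject-line-A recipients = 44/38 = 1.1579
odds, subject-line-B recipients = 73/320 = 0.2281
OR = 1.1579 / 0.2281 = 5.076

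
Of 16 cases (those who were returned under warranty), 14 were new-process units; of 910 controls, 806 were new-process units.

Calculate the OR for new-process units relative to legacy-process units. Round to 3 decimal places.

OR = (14 × 104) / (806 × 2) = 1456/1612 ≈ 0.903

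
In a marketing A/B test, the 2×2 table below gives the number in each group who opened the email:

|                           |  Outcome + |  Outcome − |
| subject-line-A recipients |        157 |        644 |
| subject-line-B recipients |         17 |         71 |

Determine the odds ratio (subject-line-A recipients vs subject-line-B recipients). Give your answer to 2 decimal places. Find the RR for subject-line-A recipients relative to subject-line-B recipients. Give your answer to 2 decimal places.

OR = (157 × 71) / (644 × 17) = 11147/10948 ≈ 1.02
risk, subject-line-A recipients = 157/801 = 0.1960
risk, subject-line-B recipients = 17/88 = 0.1932
RR = 0.1960 / 0.1932 = 1.01

OR = 1.02; RR = 1.01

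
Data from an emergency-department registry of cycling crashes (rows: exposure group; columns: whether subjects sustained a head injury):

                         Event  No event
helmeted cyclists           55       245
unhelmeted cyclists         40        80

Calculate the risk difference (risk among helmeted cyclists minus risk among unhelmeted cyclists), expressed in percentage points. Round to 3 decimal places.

risk, helmeted cyclists = 55/300 = 0.1833
risk, unhelmeted cyclists = 40/120 = 0.3333
risk difference = 0.1833 − 0.3333 = -0.1500 → -15.000 percentage points

RD = -15.000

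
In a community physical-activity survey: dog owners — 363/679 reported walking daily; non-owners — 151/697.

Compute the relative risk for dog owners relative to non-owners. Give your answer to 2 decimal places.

risk, dog owners = 363/679 = 0.5346
risk, non-owners = 151/697 = 0.2166
RR = 0.5346 / 0.2166 = 2.47

RR: 2.47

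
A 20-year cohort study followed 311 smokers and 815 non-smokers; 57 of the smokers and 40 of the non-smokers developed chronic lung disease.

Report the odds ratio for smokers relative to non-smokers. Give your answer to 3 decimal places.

odds, smokers = 57/254 = 0.22441
odds, non-smokers = 40/775 = 0.05161
OR = 0.22441 / 0.05161 = 4.348

4.348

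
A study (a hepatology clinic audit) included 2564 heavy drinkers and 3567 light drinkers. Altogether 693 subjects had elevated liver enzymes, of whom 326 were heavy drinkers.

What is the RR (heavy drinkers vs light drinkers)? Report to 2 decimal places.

1.24

heavy drinkers without the outcome: 2564 − 326 = 2238
light drinkers with the outcome: 693 − 326 = 367
light drinkers without the outcome: 3567 − 367 = 3200
risk, heavy drinkers = 326/2564 = 0.1271
risk, light drinkers = 367/3567 = 0.1029
RR = 0.1271 / 0.1029 = 1.24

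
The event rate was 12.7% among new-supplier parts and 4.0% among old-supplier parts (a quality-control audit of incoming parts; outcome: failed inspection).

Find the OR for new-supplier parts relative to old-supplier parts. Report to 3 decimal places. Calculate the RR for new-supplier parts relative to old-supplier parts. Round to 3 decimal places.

odds, new-supplier parts = 0.12700/0.87300 = 0.14548
odds, old-supplier parts = 0.04000/0.96000 = 0.04167
OR = 0.14548 / 0.04167 = 3.491
RR = 0.12700 / 0.04000 = 3.175

OR = 3.491; RR = 3.175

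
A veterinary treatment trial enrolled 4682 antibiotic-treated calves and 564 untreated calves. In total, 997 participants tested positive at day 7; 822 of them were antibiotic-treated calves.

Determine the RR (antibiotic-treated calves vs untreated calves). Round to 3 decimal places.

antibiotic-treated calves without the outcome: 4682 − 822 = 3860
untreated calves with the outcome: 997 − 822 = 175
untreated calves without the outcome: 564 − 175 = 389
risk, antibiotic-treated calves = 822/4682 = 0.1756
risk, untreated calves = 175/564 = 0.3103
RR = 0.1756 / 0.3103 = 0.566

RR = 0.566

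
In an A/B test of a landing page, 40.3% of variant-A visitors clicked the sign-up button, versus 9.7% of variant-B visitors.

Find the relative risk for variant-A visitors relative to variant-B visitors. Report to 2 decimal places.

RR = 0.4030 / 0.0970 = 4.15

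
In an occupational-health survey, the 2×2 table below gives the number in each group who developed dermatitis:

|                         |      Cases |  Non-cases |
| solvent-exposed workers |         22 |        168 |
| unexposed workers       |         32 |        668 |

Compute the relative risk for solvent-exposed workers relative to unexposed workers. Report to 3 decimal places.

risk, solvent-exposed workers = 22/190 = 0.11579
risk, unexposed workers = 32/700 = 0.04571
RR = 0.11579 / 0.04571 = 2.533

RR ≈ 2.533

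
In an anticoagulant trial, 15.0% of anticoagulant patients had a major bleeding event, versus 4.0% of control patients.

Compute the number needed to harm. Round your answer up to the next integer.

10

absolute risk difference = 0.110000
1 / 0.110000 = 9.091 → round up → 10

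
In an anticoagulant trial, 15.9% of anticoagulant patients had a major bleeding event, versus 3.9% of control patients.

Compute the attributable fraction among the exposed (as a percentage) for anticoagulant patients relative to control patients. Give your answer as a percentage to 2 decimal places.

AR% = (0.15900 − 0.03900) / 0.15900 = 0.7547 → 75.47%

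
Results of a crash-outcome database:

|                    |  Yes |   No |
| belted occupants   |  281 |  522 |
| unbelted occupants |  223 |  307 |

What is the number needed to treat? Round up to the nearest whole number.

risk, belted occupants = 281/803 = 0.349938
risk, unbelted occupants = 223/530 = 0.420755
absolute risk difference = 0.070817
1 / 0.070817 = 14.121 → round up → 15

NNT ≈ 15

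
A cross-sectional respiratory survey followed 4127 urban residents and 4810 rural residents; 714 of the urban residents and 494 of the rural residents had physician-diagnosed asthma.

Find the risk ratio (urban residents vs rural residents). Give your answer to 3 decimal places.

risk, urban residents = 714/4127 = 0.1730
risk, rural residents = 494/4810 = 0.1027
RR = 0.1730 / 0.1027 = 1.685

RR = 1.685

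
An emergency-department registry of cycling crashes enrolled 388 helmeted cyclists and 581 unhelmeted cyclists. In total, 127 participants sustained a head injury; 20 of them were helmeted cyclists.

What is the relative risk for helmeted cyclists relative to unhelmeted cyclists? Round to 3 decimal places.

helmeted cyclists without the outcome: 388 − 20 = 368
unhelmeted cyclists with the outcome: 127 − 20 = 107
unhelmeted cyclists without the outcome: 581 − 107 = 474
risk, helmeted cyclists = 20/388 = 0.0515
risk, unhelmeted cyclists = 107/581 = 0.1842
RR = 0.0515 / 0.1842 = 0.280

RR: 0.280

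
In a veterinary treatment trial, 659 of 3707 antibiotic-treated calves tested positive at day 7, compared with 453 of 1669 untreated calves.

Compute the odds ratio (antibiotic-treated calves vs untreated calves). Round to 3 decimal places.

OR = (659 × 1216) / (3048 × 453) = 801344/1380744 ≈ 0.580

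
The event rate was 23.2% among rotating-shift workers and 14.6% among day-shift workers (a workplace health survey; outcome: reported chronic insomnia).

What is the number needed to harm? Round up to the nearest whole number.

12

absolute risk difference = 0.086000
1 / 0.086000 = 11.628 → round up → 12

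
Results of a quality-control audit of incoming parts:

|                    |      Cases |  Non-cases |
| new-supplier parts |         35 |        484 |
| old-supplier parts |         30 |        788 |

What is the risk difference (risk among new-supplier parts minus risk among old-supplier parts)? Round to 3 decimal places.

RD: 0.031

risk, new-supplier parts = 35/519 = 0.06744
risk, old-supplier parts = 30/818 = 0.03667
risk difference = 0.06744 − 0.03667 = 0.031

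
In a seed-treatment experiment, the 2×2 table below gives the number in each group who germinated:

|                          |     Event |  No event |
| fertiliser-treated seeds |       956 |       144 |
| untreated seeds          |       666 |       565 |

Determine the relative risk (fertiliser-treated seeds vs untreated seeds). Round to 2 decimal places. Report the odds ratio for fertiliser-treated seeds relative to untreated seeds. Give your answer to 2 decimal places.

RR = 1.61; OR = 5.63

risk, fertiliser-treated seeds = 956/1100 = 0.8691
risk, untreated seeds = 666/1231 = 0.5410
RR = 0.8691 / 0.5410 = 1.61
OR = (956 × 565) / (144 × 666) = 540140/95904 ≈ 5.63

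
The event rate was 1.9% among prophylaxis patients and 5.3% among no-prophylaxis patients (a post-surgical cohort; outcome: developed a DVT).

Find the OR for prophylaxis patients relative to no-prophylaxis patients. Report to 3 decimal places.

odds, prophylaxis patients = 0.01900/0.98100 = 0.01937
odds, no-prophylaxis patients = 0.05300/0.94700 = 0.05597
OR = 0.01937 / 0.05597 = 0.346

0.346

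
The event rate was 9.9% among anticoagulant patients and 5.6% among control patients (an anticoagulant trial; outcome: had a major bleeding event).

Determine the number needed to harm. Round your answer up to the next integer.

absolute risk difference = 0.043000
1 / 0.043000 = 23.256 → round up → 24

NNH = 24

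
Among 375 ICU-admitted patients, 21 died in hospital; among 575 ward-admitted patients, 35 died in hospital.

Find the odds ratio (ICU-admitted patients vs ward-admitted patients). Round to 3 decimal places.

odds, ICU-admitted patients = 21/354 = 0.0593
odds, ward-admitted patients = 35/540 = 0.0648
OR = 0.0593 / 0.0648 = 0.915

OR: 0.915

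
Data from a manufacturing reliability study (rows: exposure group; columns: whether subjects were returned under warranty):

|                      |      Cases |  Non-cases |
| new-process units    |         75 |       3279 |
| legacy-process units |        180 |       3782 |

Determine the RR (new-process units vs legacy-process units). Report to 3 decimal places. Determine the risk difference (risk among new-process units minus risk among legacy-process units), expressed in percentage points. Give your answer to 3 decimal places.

risk, new-process units = 75/3354 = 0.02236
risk, legacy-process units = 180/3962 = 0.04543
RR = 0.02236 / 0.04543 = 0.492
risk difference = 0.02236 − 0.04543 = -0.02307 → -2.307 percentage points

RR = 0.492; RD = -2.307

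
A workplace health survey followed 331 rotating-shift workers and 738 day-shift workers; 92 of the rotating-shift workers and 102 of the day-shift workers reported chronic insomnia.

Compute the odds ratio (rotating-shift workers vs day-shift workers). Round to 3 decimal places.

odds, rotating-shift workers = 92/239 = 0.3849
odds, day-shift workers = 102/636 = 0.1604
OR = 0.3849 / 0.1604 = 2.400

OR ≈ 2.400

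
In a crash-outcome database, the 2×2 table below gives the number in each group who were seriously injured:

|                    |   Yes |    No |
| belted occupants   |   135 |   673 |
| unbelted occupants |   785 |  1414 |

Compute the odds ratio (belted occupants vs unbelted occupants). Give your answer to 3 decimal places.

OR = 0.361

odds, belted occupants = 135/673 = 0.2006
odds, unbelted occupants = 785/1414 = 0.5552
OR = 0.2006 / 0.5552 = 0.361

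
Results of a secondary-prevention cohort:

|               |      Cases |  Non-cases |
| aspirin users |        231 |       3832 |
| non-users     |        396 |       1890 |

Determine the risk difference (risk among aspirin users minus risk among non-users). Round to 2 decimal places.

risk, aspirin users = 231/4063 = 0.0569
risk, non-users = 396/2286 = 0.1732
risk difference = 0.0569 − 0.1732 = -0.12

-0.12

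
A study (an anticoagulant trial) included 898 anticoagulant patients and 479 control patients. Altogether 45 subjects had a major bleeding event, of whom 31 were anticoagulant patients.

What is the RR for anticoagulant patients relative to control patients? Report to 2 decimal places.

1.18

anticoagulant patients without the outcome: 898 − 31 = 867
control patients with the outcome: 45 − 31 = 14
control patients without the outcome: 479 − 14 = 465
risk, anticoagulant patients = 31/898 = 0.03452
risk, control patients = 14/479 = 0.02923
RR = 0.03452 / 0.02923 = 1.18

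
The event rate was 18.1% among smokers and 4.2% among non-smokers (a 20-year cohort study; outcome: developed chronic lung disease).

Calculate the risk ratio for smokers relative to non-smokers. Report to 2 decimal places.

RR = 0.18100 / 0.04200 = 4.31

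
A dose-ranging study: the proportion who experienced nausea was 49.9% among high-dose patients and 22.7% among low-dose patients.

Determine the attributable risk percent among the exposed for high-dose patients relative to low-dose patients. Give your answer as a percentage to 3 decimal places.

AR% = (0.4990 − 0.2270) / 0.4990 = 0.5451 → 54.509%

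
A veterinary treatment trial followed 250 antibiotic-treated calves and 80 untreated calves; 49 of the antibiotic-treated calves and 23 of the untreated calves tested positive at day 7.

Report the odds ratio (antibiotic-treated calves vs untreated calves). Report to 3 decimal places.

OR = (49 × 57) / (201 × 23) = 2793/4623 ≈ 0.604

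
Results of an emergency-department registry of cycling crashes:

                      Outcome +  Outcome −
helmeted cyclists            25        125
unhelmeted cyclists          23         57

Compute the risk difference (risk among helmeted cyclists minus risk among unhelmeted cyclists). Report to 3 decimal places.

risk, helmeted cyclists = 25/150 = 0.1667
risk, unhelmeted cyclists = 23/80 = 0.2875
risk difference = 0.1667 − 0.2875 = -0.121

-0.121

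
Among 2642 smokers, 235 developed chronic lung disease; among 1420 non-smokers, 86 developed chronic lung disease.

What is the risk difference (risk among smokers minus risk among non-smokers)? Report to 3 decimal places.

risk, smokers = 235/2642 = 0.0889
risk, non-smokers = 86/1420 = 0.0606
risk difference = 0.0889 − 0.0606 = 0.028

0.028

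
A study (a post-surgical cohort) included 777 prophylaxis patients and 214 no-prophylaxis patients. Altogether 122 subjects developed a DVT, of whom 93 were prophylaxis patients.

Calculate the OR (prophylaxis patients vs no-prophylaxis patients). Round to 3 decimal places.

prophylaxis patients without the outcome: 777 − 93 = 684
no-prophylaxis patients with the outcome: 122 − 93 = 29
no-prophylaxis patients without the outcome: 214 − 29 = 185
odds, prophylaxis patients = 93/684 = 0.1360
odds, no-prophylaxis patients = 29/185 = 0.1568
OR = 0.1360 / 0.1568 = 0.867

OR ≈ 0.867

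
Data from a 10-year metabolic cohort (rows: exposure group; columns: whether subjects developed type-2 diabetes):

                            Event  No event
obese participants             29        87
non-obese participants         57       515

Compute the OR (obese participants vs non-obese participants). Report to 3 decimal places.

OR = (29 × 515) / (87 × 57) = 14935/4959 ≈ 3.012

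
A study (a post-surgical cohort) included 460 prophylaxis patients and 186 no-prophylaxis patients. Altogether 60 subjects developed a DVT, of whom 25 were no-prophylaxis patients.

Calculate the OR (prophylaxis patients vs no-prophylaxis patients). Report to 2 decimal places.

0.53

prophylaxis patients with the outcome: 60 − 25 = 35
prophylaxis patients without the outcome: 460 − 35 = 425
no-prophylaxis patients without the outcome: 186 − 25 = 161
OR = (35 × 161) / (425 × 25) = 5635/10625 ≈ 0.53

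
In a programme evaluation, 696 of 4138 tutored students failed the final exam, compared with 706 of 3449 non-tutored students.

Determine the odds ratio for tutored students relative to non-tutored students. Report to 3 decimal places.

odds, tutored students = 696/3442 = 0.2022
odds, non-tutored students = 706/2743 = 0.2574
OR = 0.2022 / 0.2574 = 0.786

OR = 0.786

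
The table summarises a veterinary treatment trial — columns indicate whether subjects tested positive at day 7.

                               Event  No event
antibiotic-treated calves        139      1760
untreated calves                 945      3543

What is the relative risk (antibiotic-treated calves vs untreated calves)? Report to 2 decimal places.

risk, antibiotic-treated calves = 139/1899 = 0.0732
risk, untreated calves = 945/4488 = 0.2106
RR = 0.0732 / 0.2106 = 0.35

RR: 0.35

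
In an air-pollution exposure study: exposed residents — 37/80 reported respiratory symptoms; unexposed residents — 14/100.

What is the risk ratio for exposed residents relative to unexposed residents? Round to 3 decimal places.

RR = 3.304

risk, exposed residents = 37/80 = 0.4625
risk, unexposed residents = 14/100 = 0.1400
RR = 0.4625 / 0.1400 = 3.304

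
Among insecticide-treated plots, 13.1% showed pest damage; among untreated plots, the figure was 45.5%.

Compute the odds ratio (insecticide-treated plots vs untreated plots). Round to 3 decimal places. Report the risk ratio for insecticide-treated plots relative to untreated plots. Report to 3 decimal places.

odds, insecticide-treated plots = 0.1310/0.8690 = 0.1507
odds, untreated plots = 0.4550/0.5450 = 0.8349
OR = 0.1507 / 0.8349 = 0.181
RR = 0.1310 / 0.4550 = 0.288

OR = 0.181; RR = 0.288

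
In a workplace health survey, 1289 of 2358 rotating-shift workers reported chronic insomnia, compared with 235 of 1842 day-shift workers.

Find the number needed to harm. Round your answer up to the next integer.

risk, rotating-shift workers = 1289/2358 = 0.546650
risk, day-shift workers = 235/1842 = 0.127579
absolute risk difference = 0.419071
1 / 0.419071 = 2.386 → round up → 3

3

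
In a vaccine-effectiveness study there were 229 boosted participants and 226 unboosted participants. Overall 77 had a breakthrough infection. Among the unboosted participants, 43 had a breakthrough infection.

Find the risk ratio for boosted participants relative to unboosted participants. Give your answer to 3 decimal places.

RR ≈ 0.780

boosted participants with the outcome: 77 − 43 = 34
boosted participants without the outcome: 229 − 34 = 195
unboosted participants without the outcome: 226 − 43 = 183
risk, boosted participants = 34/229 = 0.1485
risk, unboosted participants = 43/226 = 0.1903
RR = 0.1485 / 0.1903 = 0.780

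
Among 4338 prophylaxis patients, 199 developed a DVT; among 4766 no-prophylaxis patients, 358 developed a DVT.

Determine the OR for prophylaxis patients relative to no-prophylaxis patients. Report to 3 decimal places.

odds, prophylaxis patients = 199/4139 = 0.04808
odds, no-prophylaxis patients = 358/4408 = 0.08122
OR = 0.04808 / 0.08122 = 0.592

OR = 0.592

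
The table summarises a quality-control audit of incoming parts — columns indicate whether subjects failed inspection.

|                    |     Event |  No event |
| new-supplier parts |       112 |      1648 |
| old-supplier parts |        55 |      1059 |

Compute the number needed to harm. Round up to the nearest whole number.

risk, new-supplier parts = 112/1760 = 0.063636
risk, old-supplier parts = 55/1114 = 0.049372
absolute risk difference = 0.014265
1 / 0.014265 = 70.102 → round up → 71

NNH = 71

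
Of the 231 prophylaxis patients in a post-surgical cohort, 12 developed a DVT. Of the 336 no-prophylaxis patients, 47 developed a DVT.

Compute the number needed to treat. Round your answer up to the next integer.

12

risk, prophylaxis patients = 12/231 = 0.051948
risk, no-prophylaxis patients = 47/336 = 0.139881
absolute risk difference = 0.087933
1 / 0.087933 = 11.372 → round up → 12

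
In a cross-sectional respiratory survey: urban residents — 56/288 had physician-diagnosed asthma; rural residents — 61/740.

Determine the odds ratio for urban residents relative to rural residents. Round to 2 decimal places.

OR = (56 × 679) / (232 × 61) = 38024/14152 ≈ 2.69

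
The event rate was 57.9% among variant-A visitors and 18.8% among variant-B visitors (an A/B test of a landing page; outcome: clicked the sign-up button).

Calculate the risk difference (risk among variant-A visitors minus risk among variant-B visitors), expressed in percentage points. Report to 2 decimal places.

39.10

risk difference = 0.5790 − 0.1880 = 0.3910 → 39.10 percentage points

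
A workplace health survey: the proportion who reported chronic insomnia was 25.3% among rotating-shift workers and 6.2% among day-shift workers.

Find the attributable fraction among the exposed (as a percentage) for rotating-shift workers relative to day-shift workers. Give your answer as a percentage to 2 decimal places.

AR% = (0.2530 − 0.0620) / 0.2530 = 0.7549 → 75.49%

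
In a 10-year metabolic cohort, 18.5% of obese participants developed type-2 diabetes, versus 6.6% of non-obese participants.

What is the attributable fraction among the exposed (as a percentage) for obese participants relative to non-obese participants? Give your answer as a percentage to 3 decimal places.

AR% = (0.1850 − 0.0660) / 0.1850 = 0.6432 → 64.324%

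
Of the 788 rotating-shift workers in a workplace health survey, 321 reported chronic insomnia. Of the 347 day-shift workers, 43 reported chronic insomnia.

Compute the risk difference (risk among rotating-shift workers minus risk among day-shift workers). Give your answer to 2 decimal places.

risk, rotating-shift workers = 321/788 = 0.4074
risk, day-shift workers = 43/347 = 0.1239
risk difference = 0.4074 − 0.1239 = 0.28

0.28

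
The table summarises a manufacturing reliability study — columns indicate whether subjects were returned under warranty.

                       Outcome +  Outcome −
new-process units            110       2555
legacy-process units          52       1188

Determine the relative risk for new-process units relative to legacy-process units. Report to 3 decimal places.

RR ≈ 0.984

risk, new-process units = 110/2665 = 0.04128
risk, legacy-process units = 52/1240 = 0.04194
RR = 0.04128 / 0.04194 = 0.984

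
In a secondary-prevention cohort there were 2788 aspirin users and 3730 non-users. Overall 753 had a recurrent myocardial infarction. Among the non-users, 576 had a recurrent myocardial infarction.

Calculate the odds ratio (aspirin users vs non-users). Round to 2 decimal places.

OR ≈ 0.37

aspirin users with the outcome: 753 − 576 = 177
aspirin users without the outcome: 2788 − 177 = 2611
non-users without the outcome: 3730 − 576 = 3154
OR = (177 × 3154) / (2611 × 576) = 558258/1503936 ≈ 0.37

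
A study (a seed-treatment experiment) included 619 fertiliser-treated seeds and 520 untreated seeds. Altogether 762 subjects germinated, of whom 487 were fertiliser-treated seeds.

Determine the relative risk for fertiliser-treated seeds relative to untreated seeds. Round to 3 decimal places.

1.488

fertiliser-treated seeds without the outcome: 619 − 487 = 132
untreated seeds with the outcome: 762 − 487 = 275
untreated seeds without the outcome: 520 − 275 = 245
risk, fertiliser-treated seeds = 487/619 = 0.7868
risk, untreated seeds = 275/520 = 0.5288
RR = 0.7868 / 0.5288 = 1.488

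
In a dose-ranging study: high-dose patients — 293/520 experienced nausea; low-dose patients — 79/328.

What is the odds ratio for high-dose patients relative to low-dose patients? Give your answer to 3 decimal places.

OR = (293 × 249) / (227 × 79) = 72957/17933 ≈ 4.068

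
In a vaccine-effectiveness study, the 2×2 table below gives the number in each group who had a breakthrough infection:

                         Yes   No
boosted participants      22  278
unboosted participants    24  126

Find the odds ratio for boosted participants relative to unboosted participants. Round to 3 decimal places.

0.415

odds, boosted participants = 22/278 = 0.0791
odds, unboosted participants = 24/126 = 0.1905
OR = 0.0791 / 0.1905 = 0.415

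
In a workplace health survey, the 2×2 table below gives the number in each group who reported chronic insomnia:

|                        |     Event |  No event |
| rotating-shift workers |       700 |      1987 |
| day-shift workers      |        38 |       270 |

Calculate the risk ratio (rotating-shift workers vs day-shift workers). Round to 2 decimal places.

risk, rotating-shift workers = 700/2687 = 0.2605
risk, day-shift workers = 38/308 = 0.1234
RR = 0.2605 / 0.1234 = 2.11

2.11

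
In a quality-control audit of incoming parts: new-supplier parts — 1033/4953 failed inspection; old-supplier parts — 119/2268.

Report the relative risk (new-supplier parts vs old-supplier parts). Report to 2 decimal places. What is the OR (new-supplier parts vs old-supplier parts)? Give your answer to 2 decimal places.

risk, new-supplier parts = 1033/4953 = 0.2086
risk, old-supplier parts = 119/2268 = 0.0525
RR = 0.2086 / 0.0525 = 3.97
odds, new-supplier parts = 1033/3920 = 0.2635
odds, old-supplier parts = 119/2149 = 0.0554
OR = 0.2635 / 0.0554 = 4.76

RR = 3.97; OR = 4.76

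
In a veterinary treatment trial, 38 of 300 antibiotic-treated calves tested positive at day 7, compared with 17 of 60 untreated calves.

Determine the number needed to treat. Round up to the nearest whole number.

7

risk, antibiotic-treated calves = 38/300 = 0.126667
risk, untreated calves = 17/60 = 0.283333
absolute risk difference = 0.156667
1 / 0.156667 = 6.383 → round up → 7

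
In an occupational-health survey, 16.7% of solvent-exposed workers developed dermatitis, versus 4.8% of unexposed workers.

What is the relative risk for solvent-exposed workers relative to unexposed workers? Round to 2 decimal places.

RR = 0.16700 / 0.04800 = 3.48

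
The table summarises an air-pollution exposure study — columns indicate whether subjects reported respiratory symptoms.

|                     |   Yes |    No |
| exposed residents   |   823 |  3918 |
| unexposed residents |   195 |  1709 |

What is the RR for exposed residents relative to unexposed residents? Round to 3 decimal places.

risk, exposed residents = 823/4741 = 0.1736
risk, unexposed residents = 195/1904 = 0.1024
RR = 0.1736 / 0.1024 = 1.695

RR = 1.695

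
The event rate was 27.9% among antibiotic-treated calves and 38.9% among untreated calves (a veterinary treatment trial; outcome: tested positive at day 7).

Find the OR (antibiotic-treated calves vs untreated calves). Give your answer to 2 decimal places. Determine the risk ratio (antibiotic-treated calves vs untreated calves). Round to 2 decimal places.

OR = 0.61; RR = 0.72

odds, antibiotic-treated calves = 0.2790/0.7210 = 0.3870
odds, untreated calves = 0.3890/0.6110 = 0.6367
OR = 0.3870 / 0.6367 = 0.61
RR = 0.2790 / 0.3890 = 0.72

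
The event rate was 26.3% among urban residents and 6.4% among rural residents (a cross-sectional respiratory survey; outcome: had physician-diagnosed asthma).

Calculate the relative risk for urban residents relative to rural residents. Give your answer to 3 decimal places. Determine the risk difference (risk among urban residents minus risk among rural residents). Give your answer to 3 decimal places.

RR = 4.109; RD = 0.199

RR = 0.2630 / 0.0640 = 4.109
risk difference = 0.2630 − 0.0640 = 0.199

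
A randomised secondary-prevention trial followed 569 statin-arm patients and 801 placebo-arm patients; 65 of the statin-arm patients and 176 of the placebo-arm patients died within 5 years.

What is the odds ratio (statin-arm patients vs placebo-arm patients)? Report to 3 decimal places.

odds, statin-arm patients = 65/504 = 0.1290
odds, placebo-arm patients = 176/625 = 0.2816
OR = 0.1290 / 0.2816 = 0.458

0.458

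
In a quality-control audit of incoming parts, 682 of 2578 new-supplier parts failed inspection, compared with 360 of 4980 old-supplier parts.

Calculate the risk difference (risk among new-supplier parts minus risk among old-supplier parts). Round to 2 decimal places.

risk, new-supplier parts = 682/2578 = 0.2645
risk, old-supplier parts = 360/4980 = 0.0723
risk difference = 0.2645 − 0.0723 = 0.19

RD: 0.19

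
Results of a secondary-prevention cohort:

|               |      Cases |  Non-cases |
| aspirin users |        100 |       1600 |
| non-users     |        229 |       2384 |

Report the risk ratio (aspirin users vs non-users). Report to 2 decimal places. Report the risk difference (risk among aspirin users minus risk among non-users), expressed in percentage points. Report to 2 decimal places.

risk, aspirin users = 100/1700 = 0.0588
risk, non-users = 229/2613 = 0.0876
RR = 0.0588 / 0.0876 = 0.67
risk difference = 0.0588 − 0.0876 = -0.0288 → -2.88 percentage points

RR = 0.67; RD = -2.88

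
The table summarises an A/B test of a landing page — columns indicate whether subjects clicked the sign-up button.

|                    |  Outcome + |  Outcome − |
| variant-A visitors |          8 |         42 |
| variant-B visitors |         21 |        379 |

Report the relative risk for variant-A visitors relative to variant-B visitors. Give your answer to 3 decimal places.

RR ≈ 3.048

risk, variant-A visitors = 8/50 = 0.1600
risk, variant-B visitors = 21/400 = 0.0525
RR = 0.1600 / 0.0525 = 3.048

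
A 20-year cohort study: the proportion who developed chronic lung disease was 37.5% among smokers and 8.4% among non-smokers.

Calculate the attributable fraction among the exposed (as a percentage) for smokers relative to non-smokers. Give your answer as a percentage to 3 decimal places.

AR% = (0.3750 − 0.0840) / 0.3750 = 0.7760 → 77.600%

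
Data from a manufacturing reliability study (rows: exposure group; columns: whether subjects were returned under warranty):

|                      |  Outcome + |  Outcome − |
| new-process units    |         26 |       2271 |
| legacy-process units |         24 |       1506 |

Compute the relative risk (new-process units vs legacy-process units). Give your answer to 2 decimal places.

risk, new-process units = 26/2297 = 0.01132
risk, legacy-process units = 24/1530 = 0.01569
RR = 0.01132 / 0.01569 = 0.72

0.72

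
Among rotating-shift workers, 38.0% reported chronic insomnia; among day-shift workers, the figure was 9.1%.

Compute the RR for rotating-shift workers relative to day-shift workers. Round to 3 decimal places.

RR = 0.3800 / 0.0910 = 4.176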